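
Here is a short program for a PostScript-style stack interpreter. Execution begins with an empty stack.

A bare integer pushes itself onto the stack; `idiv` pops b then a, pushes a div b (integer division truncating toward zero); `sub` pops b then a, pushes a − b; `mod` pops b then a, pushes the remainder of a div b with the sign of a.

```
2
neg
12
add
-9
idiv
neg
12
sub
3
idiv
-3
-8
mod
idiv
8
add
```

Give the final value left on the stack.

2    -> [2]
neg  -> [-2]
12   -> [-2, 12]
add  -> [10]
-9   -> [10, -9]
idiv -> [-1]
neg  -> [1]
12   -> [1, 12]
sub  -> [-11]
3    -> [-11, 3]
idiv -> [-3]
-3   -> [-3, -3]
-8   -> [-3, -3, -8]
mod  -> [-3, -3]
idiv -> [1]
8    -> [1, 8]
add  -> [9]

9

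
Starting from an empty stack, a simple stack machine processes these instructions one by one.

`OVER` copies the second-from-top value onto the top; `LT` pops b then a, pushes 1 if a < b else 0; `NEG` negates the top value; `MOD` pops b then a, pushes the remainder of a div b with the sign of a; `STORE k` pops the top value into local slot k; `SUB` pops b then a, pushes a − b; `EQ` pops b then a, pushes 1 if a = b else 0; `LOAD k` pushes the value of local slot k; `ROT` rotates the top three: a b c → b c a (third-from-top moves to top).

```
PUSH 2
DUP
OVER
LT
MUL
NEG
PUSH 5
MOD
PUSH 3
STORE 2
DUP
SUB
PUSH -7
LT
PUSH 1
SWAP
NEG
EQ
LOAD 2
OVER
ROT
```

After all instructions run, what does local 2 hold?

PUSH 2  -> 2
DUP     -> 2 2
OVER    -> 2 2 2
LT      -> 2 0
MUL     -> 0
NEG     -> 0
PUSH 5  -> 0 5
MOD     -> 0
PUSH 3  -> 0 3
STORE 2 -> 0
DUP     -> 0 0
SUB     -> 0
PUSH -7 -> 0 -7
LT      -> 0
PUSH 1  -> 0 1
SWAP    -> 1 0
NEG     -> 1 0
EQ      -> 0
LOAD 2  -> 0 3
OVER    -> 0 3 0
ROT     -> 3 0 0

3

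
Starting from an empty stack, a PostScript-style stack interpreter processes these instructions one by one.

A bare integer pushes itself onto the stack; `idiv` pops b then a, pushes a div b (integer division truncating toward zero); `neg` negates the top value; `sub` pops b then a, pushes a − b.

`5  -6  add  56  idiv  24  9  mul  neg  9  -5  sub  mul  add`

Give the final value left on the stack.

5    -> 5
-6   -> 5 -6
add  -> -1
56   -> -1 56
idiv -> 0
24   -> 0 24
9    -> 0 24 9
mul  -> 0 216
neg  -> 0 -216
9    -> 0 -216 9
-5   -> 0 -216 9 -5
sub  -> 0 -216 14
mul  -> 0 -3024
add  -> -3024

-3024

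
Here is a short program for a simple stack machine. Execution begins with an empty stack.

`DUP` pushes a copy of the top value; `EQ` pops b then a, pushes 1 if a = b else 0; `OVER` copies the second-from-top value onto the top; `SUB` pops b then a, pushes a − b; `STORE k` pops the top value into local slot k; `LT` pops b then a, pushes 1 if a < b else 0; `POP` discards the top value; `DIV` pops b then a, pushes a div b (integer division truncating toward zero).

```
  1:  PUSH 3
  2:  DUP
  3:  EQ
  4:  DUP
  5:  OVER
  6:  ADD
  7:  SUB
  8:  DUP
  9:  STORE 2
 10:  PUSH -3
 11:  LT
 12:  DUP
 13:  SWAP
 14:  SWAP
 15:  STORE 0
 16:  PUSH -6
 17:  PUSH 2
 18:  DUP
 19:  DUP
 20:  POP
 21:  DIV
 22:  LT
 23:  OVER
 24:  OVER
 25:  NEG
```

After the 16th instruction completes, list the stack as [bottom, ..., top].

PUSH 3   3
DUP      3 3
EQ       1
DUP      1 1
OVER     1 1 1
ADD      1 2
SUB      -1
DUP      -1 -1
STORE 2  -1
PUSH -3  -1 -3
LT       0
DUP      0 0
SWAP     0 0
SWAP     0 0
STORE 0  0
PUSH -6  0 -6

[0, -6]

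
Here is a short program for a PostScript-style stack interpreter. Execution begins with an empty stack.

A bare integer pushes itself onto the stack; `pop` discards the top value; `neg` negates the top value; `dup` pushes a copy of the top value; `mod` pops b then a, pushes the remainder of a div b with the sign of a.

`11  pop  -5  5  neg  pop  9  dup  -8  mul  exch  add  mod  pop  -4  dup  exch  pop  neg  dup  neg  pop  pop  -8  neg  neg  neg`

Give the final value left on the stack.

11    11
pop   (empty)
-5    -5
5     -5 5
neg   -5 -5
pop   -5
9     -5 9
dup   -5 9 9
-8    -5 9 9 -8
mul   -5 9 -72
exch  -5 -72 9
add   -5 -63
mod   -5
pop   (empty)
-4    -4
dup   -4 -4
exch  -4 -4
pop   -4
neg   4
dup   4 4
neg   4 -4
pop   4
pop   (empty)
-8    -8
neg   8
neg   -8
neg   8

8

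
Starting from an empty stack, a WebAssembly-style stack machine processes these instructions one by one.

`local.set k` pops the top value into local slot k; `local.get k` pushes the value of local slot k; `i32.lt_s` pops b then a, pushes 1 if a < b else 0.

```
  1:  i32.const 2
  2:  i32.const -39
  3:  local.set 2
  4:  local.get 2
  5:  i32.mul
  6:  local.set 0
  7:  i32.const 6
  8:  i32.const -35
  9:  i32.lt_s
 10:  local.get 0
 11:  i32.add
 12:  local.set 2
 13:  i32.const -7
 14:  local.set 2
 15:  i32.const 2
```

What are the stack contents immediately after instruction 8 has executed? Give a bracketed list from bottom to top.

[6, -35]

i32.const 2    2
i32.const -39  2 -39
local.set 2    2
local.get 2    2 -39
i32.mul        -78
local.set 0    (empty)
i32.const 6    6
i32.const -35  6 -35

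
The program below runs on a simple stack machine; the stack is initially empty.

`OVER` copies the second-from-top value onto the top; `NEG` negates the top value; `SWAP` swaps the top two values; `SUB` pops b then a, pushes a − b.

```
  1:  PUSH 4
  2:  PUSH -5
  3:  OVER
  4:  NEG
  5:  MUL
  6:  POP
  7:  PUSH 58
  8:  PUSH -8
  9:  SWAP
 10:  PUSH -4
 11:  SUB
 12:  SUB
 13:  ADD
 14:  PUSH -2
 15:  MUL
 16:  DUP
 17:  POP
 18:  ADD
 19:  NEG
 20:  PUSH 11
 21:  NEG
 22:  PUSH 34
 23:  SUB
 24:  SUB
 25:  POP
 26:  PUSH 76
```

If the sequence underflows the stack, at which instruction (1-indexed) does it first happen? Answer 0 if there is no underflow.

18

PUSH 4  → [4]
PUSH -5 → [4, -5]
OVER    → [4, -5, 4]
NEG     → [4, -5, -4]
MUL     → [4, 20]
POP     → [4]
PUSH 58 → [4, 58]
PUSH -8 → [4, 58, -8]
SWAP    → [4, -8, 58]
PUSH -4 → [4, -8, 58, -4]
SUB     → [4, -8, 62]
SUB     → [4, -70]
ADD     → [-66]
PUSH -2 → [-66, -2]
MUL     → [132]
DUP     → [132, 132]
POP     → [132]
ADD  — needs 2 operands, stack has 1 → underflow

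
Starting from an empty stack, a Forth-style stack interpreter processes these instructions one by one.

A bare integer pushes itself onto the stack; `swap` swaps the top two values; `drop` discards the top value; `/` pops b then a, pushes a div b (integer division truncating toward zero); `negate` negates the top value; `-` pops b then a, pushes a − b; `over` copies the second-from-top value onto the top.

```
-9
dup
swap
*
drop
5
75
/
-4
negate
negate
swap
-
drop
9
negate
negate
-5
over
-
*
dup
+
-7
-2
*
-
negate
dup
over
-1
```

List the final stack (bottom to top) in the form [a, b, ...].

-9      [-9]
dup     [-9, -9]
swap    [-9, -9]
*       [81]
drop    []
5       [5]
75      [5, 75]
/       [0]
-4      [0, -4]
negate  [0, 4]
negate  [0, -4]
swap    [-4, 0]
-       [-4]
drop    []
9       [9]
negate  [-9]
negate  [9]
-5      [9, -5]
over    [9, -5, 9]
-       [9, -14]
*       [-126]
dup     [-126, -126]
+       [-252]
-7      [-252, -7]
-2      [-252, -7, -2]
*       [-252, 14]
-       [-266]
negate  [266]
dup     [266, 266]
over    [266, 266, 266]
-1      [266, 266, 266, -1]

[266, 266, 266, -1]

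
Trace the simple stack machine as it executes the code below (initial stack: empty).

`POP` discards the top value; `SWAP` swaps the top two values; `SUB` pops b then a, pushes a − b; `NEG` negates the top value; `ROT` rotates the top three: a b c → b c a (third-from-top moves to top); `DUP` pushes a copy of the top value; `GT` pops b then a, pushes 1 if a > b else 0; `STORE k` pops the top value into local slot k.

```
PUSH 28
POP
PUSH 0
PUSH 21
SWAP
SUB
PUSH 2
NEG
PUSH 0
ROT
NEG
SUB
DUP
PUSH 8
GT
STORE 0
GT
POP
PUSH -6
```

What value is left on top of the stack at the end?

-6

PUSH 28 -> 28
POP     -> (empty)
PUSH 0  -> 0
PUSH 21 -> 0 21
SWAP    -> 21 0
SUB     -> 21
PUSH 2  -> 21 2
NEG     -> 21 -2
PUSH 0  -> 21 -2 0
ROT     -> -2 0 21
NEG     -> -2 0 -21
SUB     -> -2 21
DUP     -> -2 21 21
PUSH 8  -> -2 21 21 8
GT      -> -2 21 1
STORE 0 -> -2 21
GT      -> 0
POP     -> (empty)
PUSH -6 -> -6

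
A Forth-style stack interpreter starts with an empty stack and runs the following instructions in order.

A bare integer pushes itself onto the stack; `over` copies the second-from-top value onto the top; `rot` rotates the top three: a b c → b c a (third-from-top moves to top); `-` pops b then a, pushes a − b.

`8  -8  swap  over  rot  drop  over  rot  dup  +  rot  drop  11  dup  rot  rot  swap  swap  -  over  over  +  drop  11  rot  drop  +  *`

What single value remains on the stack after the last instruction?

128

8    -> 8
-8   -> 8 -8
swap -> -8 8
over -> -8 8 -8
rot  -> 8 -8 -8
drop -> 8 -8
over -> 8 -8 8
rot  -> -8 8 8
dup  -> -8 8 8 8
+    -> -8 8 16
rot  -> 8 16 -8
drop -> 8 16
11   -> 8 16 11
dup  -> 8 16 11 11
rot  -> 8 11 11 16
rot  -> 8 11 16 11
swap -> 8 11 11 16
swap -> 8 11 16 11
-    -> 8 11 5
over -> 8 11 5 11
over -> 8 11 5 11 5
+    -> 8 11 5 16
drop -> 8 11 5
11   -> 8 11 5 11
rot  -> 8 5 11 11
drop -> 8 5 11
+    -> 8 16
*    -> 128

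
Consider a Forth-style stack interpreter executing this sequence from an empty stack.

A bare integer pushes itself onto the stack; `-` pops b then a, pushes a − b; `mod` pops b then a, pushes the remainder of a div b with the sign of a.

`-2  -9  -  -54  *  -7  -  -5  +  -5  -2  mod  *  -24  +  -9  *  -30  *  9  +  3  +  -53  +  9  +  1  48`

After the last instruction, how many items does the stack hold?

3

-2  → -2
-9  → -2 -9
-   → 7
-54 → 7 -54
*   → -378
-7  → -378 -7
-   → -371
-5  → -371 -5
+   → -376
-5  → -376 -5
-2  → -376 -5 -2
mod → -376 -1
*   → 376
-24 → 376 -24
+   → 352
-9  → 352 -9
*   → -3168
-30 → -3168 -30
*   → 95040
9   → 95040 9
+   → 95049
3   → 95049 3
+   → 95052
-53 → 95052 -53
+   → 94999
9   → 94999 9
+   → 95008
1   → 95008 1
48  → 95008 1 48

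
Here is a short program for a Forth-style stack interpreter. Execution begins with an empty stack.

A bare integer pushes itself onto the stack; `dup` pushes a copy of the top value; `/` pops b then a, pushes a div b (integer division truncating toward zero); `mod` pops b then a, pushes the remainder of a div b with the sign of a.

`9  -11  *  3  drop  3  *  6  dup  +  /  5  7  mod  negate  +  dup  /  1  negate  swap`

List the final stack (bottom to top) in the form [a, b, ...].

9      → [9]
-11    → [9, -11]
*      → [-99]
3      → [-99, 3]
drop   → [-99]
3      → [-99, 3]
*      → [-297]
6      → [-297, 6]
dup    → [-297, 6, 6]
+      → [-297, 12]
/      → [-24]
5      → [-24, 5]
7      → [-24, 5, 7]
mod    → [-24, 5]
negate → [-24, -5]
+      → [-29]
dup    → [-29, -29]
/      → [1]
1      → [1, 1]
negate → [1, -1]
swap   → [-1, 1]

[-1, 1]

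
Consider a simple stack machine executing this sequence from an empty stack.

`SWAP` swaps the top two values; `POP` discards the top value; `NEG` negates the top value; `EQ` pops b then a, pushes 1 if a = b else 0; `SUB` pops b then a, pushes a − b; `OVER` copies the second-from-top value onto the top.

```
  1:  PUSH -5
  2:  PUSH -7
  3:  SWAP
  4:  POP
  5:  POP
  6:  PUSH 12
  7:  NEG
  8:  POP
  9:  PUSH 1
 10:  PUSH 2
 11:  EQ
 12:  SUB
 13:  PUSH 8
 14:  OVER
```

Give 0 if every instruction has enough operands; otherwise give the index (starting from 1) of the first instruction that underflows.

12

PUSH -5 : -5
PUSH -7 : -5 -7
SWAP    : -7 -5
POP     : -7
POP     : (empty)
PUSH 12 : 12
NEG     : -12
POP     : (empty)
PUSH 1  : 1
PUSH 2  : 1 2
EQ      : 0
SUB  — needs 2 operands, stack has 1 → underflow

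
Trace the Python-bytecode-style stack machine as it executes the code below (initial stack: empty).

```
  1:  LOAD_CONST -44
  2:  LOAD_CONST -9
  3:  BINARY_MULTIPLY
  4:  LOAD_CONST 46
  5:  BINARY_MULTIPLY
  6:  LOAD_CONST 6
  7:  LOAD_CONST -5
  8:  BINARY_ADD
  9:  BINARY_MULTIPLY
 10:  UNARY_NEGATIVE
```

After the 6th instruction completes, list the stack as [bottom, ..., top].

[18216, 6]

LOAD_CONST -44  -> [-44]
LOAD_CONST -9   -> [-44, -9]
BINARY_MULTIPLY -> [396]
LOAD_CONST 46   -> [396, 46]
BINARY_MULTIPLY -> [18216]
LOAD_CONST 6    -> [18216, 6]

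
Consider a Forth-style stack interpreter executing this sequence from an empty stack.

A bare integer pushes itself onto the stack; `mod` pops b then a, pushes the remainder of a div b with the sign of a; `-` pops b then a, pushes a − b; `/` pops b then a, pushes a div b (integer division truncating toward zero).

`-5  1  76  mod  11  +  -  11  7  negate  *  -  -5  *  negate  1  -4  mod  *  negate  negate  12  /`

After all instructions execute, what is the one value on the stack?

25

-5     → -5
1      → -5 1
76     → -5 1 76
mod    → -5 1
11     → -5 1 11
+      → -5 12
-      → -17
11     → -17 11
7      → -17 11 7
negate → -17 11 -7
*      → -17 -77
-      → 60
-5     → 60 -5
*      → -300
negate → 300
1      → 300 1
-4     → 300 1 -4
mod    → 300 1
*      → 300
negate → -300
negate → 300
12     → 300 12
/      → 25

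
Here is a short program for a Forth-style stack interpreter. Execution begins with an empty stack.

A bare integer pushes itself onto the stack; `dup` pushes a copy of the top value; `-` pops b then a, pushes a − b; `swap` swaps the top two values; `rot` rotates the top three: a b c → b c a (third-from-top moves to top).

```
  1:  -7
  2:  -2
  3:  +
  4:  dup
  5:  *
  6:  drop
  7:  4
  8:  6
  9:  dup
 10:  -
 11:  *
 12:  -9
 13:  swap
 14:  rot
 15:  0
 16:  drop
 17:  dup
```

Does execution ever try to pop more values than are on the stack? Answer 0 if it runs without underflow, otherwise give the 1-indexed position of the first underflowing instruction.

-7    [-7]
-2    [-7, -2]
+     [-9]
dup   [-9, -9]
*     [81]
drop  []
4     [4]
6     [4, 6]
dup   [4, 6, 6]
-     [4, 0]
*     [0]
-9    [0, -9]
swap  [-9, 0]
rot  — needs 3 operands, stack has 2 → underflow

14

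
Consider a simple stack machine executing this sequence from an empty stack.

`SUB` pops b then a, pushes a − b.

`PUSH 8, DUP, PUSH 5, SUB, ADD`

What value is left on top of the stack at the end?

PUSH 8  8
DUP     8 8
PUSH 5  8 8 5
SUB     8 3
ADD     11

11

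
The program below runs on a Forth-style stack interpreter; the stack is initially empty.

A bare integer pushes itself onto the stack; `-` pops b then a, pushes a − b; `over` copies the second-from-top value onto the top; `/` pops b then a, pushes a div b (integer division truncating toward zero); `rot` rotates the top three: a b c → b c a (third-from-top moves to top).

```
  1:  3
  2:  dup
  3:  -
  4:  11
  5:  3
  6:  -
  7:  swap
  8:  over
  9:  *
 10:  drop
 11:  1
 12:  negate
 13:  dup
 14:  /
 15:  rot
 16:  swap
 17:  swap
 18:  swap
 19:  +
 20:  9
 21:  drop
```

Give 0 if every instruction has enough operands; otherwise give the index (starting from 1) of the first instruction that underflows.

3      : [3]
dup    : [3, 3]
-      : [0]
11     : [0, 11]
3      : [0, 11, 3]
-      : [0, 8]
swap   : [8, 0]
over   : [8, 0, 8]
*      : [8, 0]
drop   : [8]
1      : [8, 1]
negate : [8, -1]
dup    : [8, -1, -1]
/      : [8, 1]
rot  — needs 3 operands, stack has 2 → underflow

15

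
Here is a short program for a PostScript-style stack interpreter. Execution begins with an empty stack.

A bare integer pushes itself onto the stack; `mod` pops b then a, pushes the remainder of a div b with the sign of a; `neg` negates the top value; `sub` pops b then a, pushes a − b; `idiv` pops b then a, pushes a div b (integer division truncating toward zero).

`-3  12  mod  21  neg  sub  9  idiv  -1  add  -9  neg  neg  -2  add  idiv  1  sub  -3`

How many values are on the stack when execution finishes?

-3   -> -3
12   -> -3 12
mod  -> -3
21   -> -3 21
neg  -> -3 -21
sub  -> 18
9    -> 18 9
idiv -> 2
-1   -> 2 -1
add  -> 1
-9   -> 1 -9
neg  -> 1 9
neg  -> 1 -9
-2   -> 1 -9 -2
add  -> 1 -11
idiv -> 0
1    -> 0 1
sub  -> -1
-3   -> -1 -3

2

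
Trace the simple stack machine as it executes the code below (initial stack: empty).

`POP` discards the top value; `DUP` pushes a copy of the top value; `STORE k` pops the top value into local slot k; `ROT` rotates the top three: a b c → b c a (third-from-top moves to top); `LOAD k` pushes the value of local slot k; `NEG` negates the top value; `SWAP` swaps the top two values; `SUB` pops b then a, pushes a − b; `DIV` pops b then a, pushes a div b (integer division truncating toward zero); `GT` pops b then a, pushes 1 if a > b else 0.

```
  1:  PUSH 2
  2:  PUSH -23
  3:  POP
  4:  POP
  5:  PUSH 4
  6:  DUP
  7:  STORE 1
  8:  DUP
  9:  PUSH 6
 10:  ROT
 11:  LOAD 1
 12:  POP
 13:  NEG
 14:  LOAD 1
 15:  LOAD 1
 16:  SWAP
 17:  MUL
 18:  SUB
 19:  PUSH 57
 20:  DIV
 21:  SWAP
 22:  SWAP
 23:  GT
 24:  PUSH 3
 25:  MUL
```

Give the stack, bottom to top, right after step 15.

[4, 6, -4, 4, 4]

PUSH 2    [2]
PUSH -23  [2, -23]
POP       [2]
POP       []
PUSH 4    [4]
DUP       [4, 4]
STORE 1   [4]
DUP       [4, 4]
PUSH 6    [4, 4, 6]
ROT       [4, 6, 4]
LOAD 1    [4, 6, 4, 4]
POP       [4, 6, 4]
NEG       [4, 6, -4]
LOAD 1    [4, 6, -4, 4]
LOAD 1    [4, 6, -4, 4, 4]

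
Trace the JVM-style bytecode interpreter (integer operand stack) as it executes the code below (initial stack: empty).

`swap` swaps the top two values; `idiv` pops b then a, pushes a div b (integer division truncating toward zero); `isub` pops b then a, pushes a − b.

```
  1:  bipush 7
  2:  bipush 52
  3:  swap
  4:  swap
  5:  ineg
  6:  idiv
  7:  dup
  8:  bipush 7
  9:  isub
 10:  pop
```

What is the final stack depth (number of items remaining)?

bipush 7  -> [7]
bipush 52 -> [7, 52]
swap      -> [52, 7]
swap      -> [7, 52]
ineg      -> [7, -52]
idiv      -> [0]
dup       -> [0, 0]
bipush 7  -> [0, 0, 7]
isub      -> [0, -7]
pop       -> [0]

1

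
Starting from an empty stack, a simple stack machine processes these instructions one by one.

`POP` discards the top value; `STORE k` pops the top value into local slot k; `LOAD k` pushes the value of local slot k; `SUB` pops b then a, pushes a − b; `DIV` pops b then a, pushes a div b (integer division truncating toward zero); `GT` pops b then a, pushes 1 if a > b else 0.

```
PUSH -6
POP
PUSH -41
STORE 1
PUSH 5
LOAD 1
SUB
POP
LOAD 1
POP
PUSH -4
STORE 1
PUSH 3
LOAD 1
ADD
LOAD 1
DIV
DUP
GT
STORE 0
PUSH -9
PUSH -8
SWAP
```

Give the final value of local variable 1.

PUSH -6  : -6
POP      : (empty)
PUSH -41 : -41
STORE 1  : (empty)
PUSH 5   : 5
LOAD 1   : 5 -41
SUB      : 46
POP      : (empty)
LOAD 1   : -41
POP      : (empty)
PUSH -4  : -4
STORE 1  : (empty)
PUSH 3   : 3
LOAD 1   : 3 -4
ADD      : -1
LOAD 1   : -1 -4
DIV      : 0
DUP      : 0 0
GT       : 0
STORE 0  : (empty)
PUSH -9  : -9
PUSH -8  : -9 -8
SWAP     : -8 -9

-4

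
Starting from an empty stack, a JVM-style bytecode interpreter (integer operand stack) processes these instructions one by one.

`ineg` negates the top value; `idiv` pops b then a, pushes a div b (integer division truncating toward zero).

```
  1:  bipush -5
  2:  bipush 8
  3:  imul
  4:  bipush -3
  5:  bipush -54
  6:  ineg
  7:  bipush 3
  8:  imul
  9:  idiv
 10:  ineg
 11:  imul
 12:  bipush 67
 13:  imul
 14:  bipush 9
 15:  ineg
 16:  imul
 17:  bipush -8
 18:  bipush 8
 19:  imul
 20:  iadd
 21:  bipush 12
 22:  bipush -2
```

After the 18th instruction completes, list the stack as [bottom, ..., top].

bipush -5   [-5]
bipush 8    [-5, 8]
imul        [-40]
bipush -3   [-40, -3]
bipush -54  [-40, -3, -54]
ineg        [-40, -3, 54]
bipush 3    [-40, -3, 54, 3]
imul        [-40, -3, 162]
idiv        [-40, 0]
ineg        [-40, 0]
imul        [0]
bipush 67   [0, 67]
imul        [0]
bipush 9    [0, 9]
ineg        [0, -9]
imul        [0]
bipush -8   [0, -8]
bipush 8    [0, -8, 8]

[0, -8, 8]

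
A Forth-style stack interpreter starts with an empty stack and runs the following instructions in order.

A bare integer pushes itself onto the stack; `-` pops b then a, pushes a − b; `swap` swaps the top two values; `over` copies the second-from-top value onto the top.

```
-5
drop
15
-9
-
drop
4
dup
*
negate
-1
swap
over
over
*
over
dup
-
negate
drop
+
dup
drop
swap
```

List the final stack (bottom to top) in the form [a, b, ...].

[0, -1]

-5     → -5
drop   → (empty)
15     → 15
-9     → 15 -9
-      → 24
drop   → (empty)
4      → 4
dup    → 4 4
*      → 16
negate → -16
-1     → -16 -1
swap   → -1 -16
over   → -1 -16 -1
over   → -1 -16 -1 -16
*      → -1 -16 16
over   → -1 -16 16 -16
dup    → -1 -16 16 -16 -16
-      → -1 -16 16 0
negate → -1 -16 16 0
drop   → -1 -16 16
+      → -1 0
dup    → -1 0 0
drop   → -1 0
swap   → 0 -1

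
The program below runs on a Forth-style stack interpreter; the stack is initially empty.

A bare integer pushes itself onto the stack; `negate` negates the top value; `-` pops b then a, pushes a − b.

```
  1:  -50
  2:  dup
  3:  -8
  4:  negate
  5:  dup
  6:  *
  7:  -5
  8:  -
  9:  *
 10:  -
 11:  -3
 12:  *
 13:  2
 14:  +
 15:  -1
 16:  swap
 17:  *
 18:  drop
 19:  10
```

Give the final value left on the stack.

-50     [-50]
dup     [-50, -50]
-8      [-50, -50, -8]
negate  [-50, -50, 8]
dup     [-50, -50, 8, 8]
*       [-50, -50, 64]
-5      [-50, -50, 64, -5]
-       [-50, -50, 69]
*       [-50, -3450]
-       [3400]
-3      [3400, -3]
*       [-10200]
2       [-10200, 2]
+       [-10198]
-1      [-10198, -1]
swap    [-1, -10198]
*       [10198]
drop    []
10      [10]

10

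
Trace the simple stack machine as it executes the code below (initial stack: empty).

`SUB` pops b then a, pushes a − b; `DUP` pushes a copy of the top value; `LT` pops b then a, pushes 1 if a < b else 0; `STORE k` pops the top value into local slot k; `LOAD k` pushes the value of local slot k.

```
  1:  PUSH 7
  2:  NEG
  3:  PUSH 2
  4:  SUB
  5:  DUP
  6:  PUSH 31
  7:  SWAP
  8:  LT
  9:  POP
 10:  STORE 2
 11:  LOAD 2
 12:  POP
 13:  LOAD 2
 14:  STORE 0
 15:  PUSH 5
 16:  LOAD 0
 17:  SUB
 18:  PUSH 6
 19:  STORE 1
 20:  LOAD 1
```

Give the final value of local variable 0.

-9

PUSH 7  → 7
NEG     → -7
PUSH 2  → -7 2
SUB     → -9
DUP     → -9 -9
PUSH 31 → -9 -9 31
SWAP    → -9 31 -9
LT      → -9 0
POP     → -9
STORE 2 → (empty)
LOAD 2  → -9
POP     → (empty)
LOAD 2  → -9
STORE 0 → (empty)
PUSH 5  → 5
LOAD 0  → 5 -9
SUB     → 14
PUSH 6  → 14 6
STORE 1 → 14
LOAD 1  → 14 6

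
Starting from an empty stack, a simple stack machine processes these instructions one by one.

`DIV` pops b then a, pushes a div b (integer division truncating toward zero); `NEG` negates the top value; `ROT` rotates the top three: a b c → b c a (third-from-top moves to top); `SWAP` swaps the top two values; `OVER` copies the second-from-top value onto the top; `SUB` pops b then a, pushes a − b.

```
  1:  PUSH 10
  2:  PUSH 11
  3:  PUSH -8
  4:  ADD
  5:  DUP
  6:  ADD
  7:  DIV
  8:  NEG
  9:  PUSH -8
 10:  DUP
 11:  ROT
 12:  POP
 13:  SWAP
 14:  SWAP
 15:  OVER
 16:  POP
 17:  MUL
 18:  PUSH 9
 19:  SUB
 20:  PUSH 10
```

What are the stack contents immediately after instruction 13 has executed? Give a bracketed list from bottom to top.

[-8, -8]

PUSH 10  10
PUSH 11  10 11
PUSH -8  10 11 -8
ADD      10 3
DUP      10 3 3
ADD      10 6
DIV      1
NEG      -1
PUSH -8  -1 -8
DUP      -1 -8 -8
ROT      -8 -8 -1
POP      -8 -8
SWAP     -8 -8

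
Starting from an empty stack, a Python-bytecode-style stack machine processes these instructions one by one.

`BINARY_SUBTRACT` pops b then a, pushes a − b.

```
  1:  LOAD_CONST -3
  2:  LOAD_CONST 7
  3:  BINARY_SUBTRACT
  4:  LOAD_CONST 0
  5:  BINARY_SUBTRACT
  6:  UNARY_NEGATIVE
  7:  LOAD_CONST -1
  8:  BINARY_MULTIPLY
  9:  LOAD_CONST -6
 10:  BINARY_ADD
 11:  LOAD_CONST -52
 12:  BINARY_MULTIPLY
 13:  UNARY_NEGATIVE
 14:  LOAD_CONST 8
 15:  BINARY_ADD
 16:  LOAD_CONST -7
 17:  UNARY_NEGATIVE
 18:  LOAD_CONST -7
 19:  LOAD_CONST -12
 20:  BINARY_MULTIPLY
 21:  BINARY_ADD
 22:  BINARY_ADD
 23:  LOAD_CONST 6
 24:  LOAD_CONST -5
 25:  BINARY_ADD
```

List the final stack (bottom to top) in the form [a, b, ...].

[-733, 1]

LOAD_CONST -3   : -3
LOAD_CONST 7    : -3 7
BINARY_SUBTRACT : -10
LOAD_CONST 0    : -10 0
BINARY_SUBTRACT : -10
UNARY_NEGATIVE  : 10
LOAD_CONST -1   : 10 -1
BINARY_MULTIPLY : -10
LOAD_CONST -6   : -10 -6
BINARY_ADD      : -16
LOAD_CONST -52  : -16 -52
BINARY_MULTIPLY : 832
UNARY_NEGATIVE  : -832
LOAD_CONST 8    : -832 8
BINARY_ADD      : -824
LOAD_CONST -7   : -824 -7
UNARY_NEGATIVE  : -824 7
LOAD_CONST -7   : -824 7 -7
LOAD_CONST -12  : -824 7 -7 -12
BINARY_MULTIPLY : -824 7 84
BINARY_ADD      : -824 91
BINARY_ADD      : -733
LOAD_CONST 6    : -733 6
LOAD_CONST -5   : -733 6 -5
BINARY_ADD      : -733 1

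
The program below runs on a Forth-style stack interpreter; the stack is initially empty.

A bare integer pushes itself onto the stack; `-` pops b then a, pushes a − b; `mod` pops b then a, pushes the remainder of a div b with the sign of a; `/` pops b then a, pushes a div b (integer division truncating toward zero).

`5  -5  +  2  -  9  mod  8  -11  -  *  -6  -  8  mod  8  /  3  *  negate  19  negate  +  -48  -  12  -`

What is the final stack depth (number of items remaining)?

1

5      → [5]
-5     → [5, -5]
+      → [0]
2      → [0, 2]
-      → [-2]
9      → [-2, 9]
mod    → [-2]
8      → [-2, 8]
-11    → [-2, 8, -11]
-      → [-2, 19]
*      → [-38]
-6     → [-38, -6]
-      → [-32]
8      → [-32, 8]
mod    → [0]
8      → [0, 8]
/      → [0]
3      → [0, 3]
*      → [0]
negate → [0]
19     → [0, 19]
negate → [0, -19]
+      → [-19]
-48    → [-19, -48]
-      → [29]
12     → [29, 12]
-      → [17]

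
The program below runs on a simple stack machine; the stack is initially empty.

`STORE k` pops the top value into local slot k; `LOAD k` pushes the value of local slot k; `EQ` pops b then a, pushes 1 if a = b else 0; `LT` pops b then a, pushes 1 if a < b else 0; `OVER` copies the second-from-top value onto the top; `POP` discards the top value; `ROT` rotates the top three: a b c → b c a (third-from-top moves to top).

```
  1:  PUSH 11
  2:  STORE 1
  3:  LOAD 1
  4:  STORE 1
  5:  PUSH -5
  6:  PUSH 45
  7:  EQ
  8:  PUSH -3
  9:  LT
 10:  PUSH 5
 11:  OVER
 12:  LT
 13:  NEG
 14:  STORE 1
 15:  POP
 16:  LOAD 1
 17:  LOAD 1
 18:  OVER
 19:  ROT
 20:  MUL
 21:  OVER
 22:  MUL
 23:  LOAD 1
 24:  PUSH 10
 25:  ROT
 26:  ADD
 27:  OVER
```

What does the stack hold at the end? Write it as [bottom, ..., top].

[0, 0, 10, 0]

PUSH 11 -> 11
STORE 1 -> (empty)
LOAD 1  -> 11
STORE 1 -> (empty)
PUSH -5 -> -5
PUSH 45 -> -5 45
EQ      -> 0
PUSH -3 -> 0 -3
LT      -> 0
PUSH 5  -> 0 5
OVER    -> 0 5 0
LT      -> 0 0
NEG     -> 0 0
STORE 1 -> 0
POP     -> (empty)
LOAD 1  -> 0
LOAD 1  -> 0 0
OVER    -> 0 0 0
ROT     -> 0 0 0
MUL     -> 0 0
OVER    -> 0 0 0
MUL     -> 0 0
LOAD 1  -> 0 0 0
PUSH 10 -> 0 0 0 10
ROT     -> 0 0 10 0
ADD     -> 0 0 10
OVER    -> 0 0 10 0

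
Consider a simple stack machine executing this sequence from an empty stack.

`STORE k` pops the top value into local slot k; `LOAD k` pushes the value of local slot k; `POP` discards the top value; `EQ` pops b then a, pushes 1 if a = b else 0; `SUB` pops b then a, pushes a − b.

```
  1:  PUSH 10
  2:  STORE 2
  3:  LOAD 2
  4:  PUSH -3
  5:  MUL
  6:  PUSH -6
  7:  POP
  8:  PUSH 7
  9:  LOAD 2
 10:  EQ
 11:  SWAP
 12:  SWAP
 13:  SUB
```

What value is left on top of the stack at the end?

PUSH 10 : [10]
STORE 2 : []
LOAD 2  : [10]
PUSH -3 : [10, -3]
MUL     : [-30]
PUSH -6 : [-30, -6]
POP     : [-30]
PUSH 7  : [-30, 7]
LOAD 2  : [-30, 7, 10]
EQ      : [-30, 0]
SWAP    : [0, -30]
SWAP    : [-30, 0]
SUB     : [-30]

-30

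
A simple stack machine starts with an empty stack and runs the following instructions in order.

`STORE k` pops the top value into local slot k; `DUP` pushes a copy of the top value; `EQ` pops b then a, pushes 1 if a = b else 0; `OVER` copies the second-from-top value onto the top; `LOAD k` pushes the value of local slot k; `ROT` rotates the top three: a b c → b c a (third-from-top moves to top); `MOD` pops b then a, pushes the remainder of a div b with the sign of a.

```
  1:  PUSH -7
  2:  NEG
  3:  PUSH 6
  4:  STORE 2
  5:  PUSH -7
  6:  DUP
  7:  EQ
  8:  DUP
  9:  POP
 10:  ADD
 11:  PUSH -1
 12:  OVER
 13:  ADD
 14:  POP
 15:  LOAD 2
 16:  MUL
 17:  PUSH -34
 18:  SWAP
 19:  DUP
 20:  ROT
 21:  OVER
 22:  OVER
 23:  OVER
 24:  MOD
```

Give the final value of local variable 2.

PUSH -7  : [-7]
NEG      : [7]
PUSH 6   : [7, 6]
STORE 2  : [7]
PUSH -7  : [7, -7]
DUP      : [7, -7, -7]
EQ       : [7, 1]
DUP      : [7, 1, 1]
POP      : [7, 1]
ADD      : [8]
PUSH -1  : [8, -1]
OVER     : [8, -1, 8]
ADD      : [8, 7]
POP      : [8]
LOAD 2   : [8, 6]
MUL      : [48]
PUSH -34 : [48, -34]
SWAP     : [-34, 48]
DUP      : [-34, 48, 48]
ROT      : [48, 48, -34]
OVER     : [48, 48, -34, 48]
OVER     : [48, 48, -34, 48, -34]
OVER     : [48, 48, -34, 48, -34, 48]
MOD      : [48, 48, -34, 48, -34]

6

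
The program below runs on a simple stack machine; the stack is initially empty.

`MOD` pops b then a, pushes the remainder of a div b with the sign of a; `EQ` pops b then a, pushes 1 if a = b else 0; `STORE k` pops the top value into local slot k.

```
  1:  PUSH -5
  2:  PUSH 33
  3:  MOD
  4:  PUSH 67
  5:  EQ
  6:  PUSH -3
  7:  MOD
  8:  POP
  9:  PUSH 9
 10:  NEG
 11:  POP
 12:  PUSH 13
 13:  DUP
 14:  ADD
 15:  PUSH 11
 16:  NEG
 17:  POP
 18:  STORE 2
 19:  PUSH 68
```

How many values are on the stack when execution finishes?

1

PUSH -5 → [-5]
PUSH 33 → [-5, 33]
MOD     → [-5]
PUSH 67 → [-5, 67]
EQ      → [0]
PUSH -3 → [0, -3]
MOD     → [0]
POP     → []
PUSH 9  → [9]
NEG     → [-9]
POP     → []
PUSH 13 → [13]
DUP     → [13, 13]
ADD     → [26]
PUSH 11 → [26, 11]
NEG     → [26, -11]
POP     → [26]
STORE 2 → []
PUSH 68 → [68]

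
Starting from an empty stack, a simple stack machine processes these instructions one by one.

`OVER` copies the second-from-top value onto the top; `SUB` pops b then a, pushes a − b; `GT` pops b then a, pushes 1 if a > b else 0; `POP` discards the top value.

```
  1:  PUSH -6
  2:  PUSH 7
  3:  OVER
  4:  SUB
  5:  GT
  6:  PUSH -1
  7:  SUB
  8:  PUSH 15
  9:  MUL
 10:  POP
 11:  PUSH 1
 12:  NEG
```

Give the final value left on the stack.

-1

PUSH -6 : -6
PUSH 7  : -6 7
OVER    : -6 7 -6
SUB     : -6 13
GT      : 0
PUSH -1 : 0 -1
SUB     : 1
PUSH 15 : 1 15
MUL     : 15
POP     : (empty)
PUSH 1  : 1
NEG     : -1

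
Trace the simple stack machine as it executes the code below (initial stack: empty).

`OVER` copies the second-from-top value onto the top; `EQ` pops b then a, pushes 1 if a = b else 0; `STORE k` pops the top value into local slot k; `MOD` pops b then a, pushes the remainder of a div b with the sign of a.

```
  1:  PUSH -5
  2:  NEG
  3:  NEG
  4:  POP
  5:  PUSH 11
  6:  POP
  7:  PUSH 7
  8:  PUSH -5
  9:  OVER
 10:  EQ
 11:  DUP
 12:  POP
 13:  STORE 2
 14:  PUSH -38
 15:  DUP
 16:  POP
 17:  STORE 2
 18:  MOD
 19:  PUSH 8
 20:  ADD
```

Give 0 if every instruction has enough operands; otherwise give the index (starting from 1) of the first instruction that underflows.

PUSH -5  → [-5]
NEG      → [5]
NEG      → [-5]
POP      → []
PUSH 11  → [11]
POP      → []
PUSH 7   → [7]
PUSH -5  → [7, -5]
OVER     → [7, -5, 7]
EQ       → [7, 0]
DUP      → [7, 0, 0]
POP      → [7, 0]
STORE 2  → [7]
PUSH -38 → [7, -38]
DUP      → [7, -38, -38]
POP      → [7, -38]
STORE 2  → [7]
MOD  — needs 2 operands, stack has 1 → underflow

18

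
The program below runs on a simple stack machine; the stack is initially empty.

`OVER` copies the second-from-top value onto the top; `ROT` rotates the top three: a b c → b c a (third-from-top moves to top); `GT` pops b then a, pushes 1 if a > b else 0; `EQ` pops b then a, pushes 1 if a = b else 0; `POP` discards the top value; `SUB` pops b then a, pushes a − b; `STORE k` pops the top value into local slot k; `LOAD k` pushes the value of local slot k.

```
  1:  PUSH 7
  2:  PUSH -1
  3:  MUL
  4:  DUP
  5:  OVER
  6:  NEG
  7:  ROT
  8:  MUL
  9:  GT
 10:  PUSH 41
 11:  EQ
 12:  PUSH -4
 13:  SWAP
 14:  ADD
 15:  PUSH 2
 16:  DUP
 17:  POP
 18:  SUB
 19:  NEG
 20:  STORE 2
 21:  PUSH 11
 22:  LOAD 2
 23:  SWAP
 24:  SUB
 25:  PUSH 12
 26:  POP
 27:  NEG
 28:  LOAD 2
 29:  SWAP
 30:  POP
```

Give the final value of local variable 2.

PUSH 7  : 7
PUSH -1 : 7 -1
MUL     : -7
DUP     : -7 -7
OVER    : -7 -7 -7
NEG     : -7 -7 7
ROT     : -7 7 -7
MUL     : -7 -49
GT      : 1
PUSH 41 : 1 41
EQ      : 0
PUSH -4 : 0 -4
SWAP    : -4 0
ADD     : -4
PUSH 2  : -4 2
DUP     : -4 2 2
POP     : -4 2
SUB     : -6
NEG     : 6
STORE 2 : (empty)
PUSH 11 : 11
LOAD 2  : 11 6
SWAP    : 6 11
SUB     : -5
PUSH 12 : -5 12
POP     : -5
NEG     : 5
LOAD 2  : 5 6
SWAP    : 6 5
POP     : 6

6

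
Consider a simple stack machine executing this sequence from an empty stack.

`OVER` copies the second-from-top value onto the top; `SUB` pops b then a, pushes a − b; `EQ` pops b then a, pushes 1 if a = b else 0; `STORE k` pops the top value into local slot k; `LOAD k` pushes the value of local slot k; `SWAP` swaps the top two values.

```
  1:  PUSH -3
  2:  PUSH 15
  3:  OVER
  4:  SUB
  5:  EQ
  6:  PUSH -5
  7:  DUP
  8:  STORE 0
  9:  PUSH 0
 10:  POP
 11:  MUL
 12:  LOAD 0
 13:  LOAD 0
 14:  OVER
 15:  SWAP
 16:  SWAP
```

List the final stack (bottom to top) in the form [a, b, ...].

PUSH -3 → -3
PUSH 15 → -3 15
OVER    → -3 15 -3
SUB     → -3 18
EQ      → 0
PUSH -5 → 0 -5
DUP     → 0 -5 -5
STORE 0 → 0 -5
PUSH 0  → 0 -5 0
POP     → 0 -5
MUL     → 0
LOAD 0  → 0 -5
LOAD 0  → 0 -5 -5
OVER    → 0 -5 -5 -5
SWAP    → 0 -5 -5 -5
SWAP    → 0 -5 -5 -5

[0, -5, -5, -5]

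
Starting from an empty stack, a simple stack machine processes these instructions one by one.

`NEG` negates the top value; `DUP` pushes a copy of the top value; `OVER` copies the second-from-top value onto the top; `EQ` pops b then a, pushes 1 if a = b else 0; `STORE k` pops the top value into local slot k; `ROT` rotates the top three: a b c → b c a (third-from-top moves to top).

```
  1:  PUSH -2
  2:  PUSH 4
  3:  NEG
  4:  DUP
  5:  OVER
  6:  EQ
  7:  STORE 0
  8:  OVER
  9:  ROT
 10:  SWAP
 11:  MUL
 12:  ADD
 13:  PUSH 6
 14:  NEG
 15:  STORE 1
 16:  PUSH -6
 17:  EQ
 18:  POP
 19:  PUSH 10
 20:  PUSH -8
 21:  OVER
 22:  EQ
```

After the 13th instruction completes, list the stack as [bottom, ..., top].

PUSH -2 → [-2]
PUSH 4  → [-2, 4]
NEG     → [-2, -4]
DUP     → [-2, -4, -4]
OVER    → [-2, -4, -4, -4]
EQ      → [-2, -4, 1]
STORE 0 → [-2, -4]
OVER    → [-2, -4, -2]
ROT     → [-4, -2, -2]
SWAP    → [-4, -2, -2]
MUL     → [-4, 4]
ADD     → [0]
PUSH 6  → [0, 6]

[0, 6]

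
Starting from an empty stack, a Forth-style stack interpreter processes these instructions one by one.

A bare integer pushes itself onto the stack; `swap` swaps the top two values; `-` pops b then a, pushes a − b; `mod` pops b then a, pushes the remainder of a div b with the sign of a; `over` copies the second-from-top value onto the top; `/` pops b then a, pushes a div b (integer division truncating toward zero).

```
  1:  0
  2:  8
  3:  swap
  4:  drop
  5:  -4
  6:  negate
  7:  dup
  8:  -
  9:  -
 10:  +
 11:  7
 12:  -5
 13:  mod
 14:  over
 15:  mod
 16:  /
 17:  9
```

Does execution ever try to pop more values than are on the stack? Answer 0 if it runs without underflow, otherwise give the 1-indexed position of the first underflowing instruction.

0      -> 0
8      -> 0 8
swap   -> 8 0
drop   -> 8
-4     -> 8 -4
negate -> 8 4
dup    -> 8 4 4
-      -> 8 0
-      -> 8
+  — needs 2 operands, stack has 1 → underflow

10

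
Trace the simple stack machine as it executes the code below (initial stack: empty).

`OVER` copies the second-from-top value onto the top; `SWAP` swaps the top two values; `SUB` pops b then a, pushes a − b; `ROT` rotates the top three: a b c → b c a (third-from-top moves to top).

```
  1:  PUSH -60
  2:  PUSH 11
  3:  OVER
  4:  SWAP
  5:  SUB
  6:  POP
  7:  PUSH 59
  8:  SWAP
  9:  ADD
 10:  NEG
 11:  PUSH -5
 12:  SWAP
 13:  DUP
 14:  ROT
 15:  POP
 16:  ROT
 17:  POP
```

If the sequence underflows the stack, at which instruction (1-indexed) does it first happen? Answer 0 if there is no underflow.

16

PUSH -60 -> -60
PUSH 11  -> -60 11
OVER     -> -60 11 -60
SWAP     -> -60 -60 11
SUB      -> -60 -71
POP      -> -60
PUSH 59  -> -60 59
SWAP     -> 59 -60
ADD      -> -1
NEG      -> 1
PUSH -5  -> 1 -5
SWAP     -> -5 1
DUP      -> -5 1 1
ROT      -> 1 1 -5
POP      -> 1 1
ROT  — needs 3 operands, stack has 2 → underflow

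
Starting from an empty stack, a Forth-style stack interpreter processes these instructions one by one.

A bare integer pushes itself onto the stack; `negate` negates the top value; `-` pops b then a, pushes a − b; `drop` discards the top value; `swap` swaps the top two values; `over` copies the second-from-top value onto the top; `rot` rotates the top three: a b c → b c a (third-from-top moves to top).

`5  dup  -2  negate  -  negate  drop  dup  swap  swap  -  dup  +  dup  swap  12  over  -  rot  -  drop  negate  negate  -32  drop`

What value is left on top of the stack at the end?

0

5      : [5]
dup    : [5, 5]
-2     : [5, 5, -2]
negate : [5, 5, 2]
-      : [5, 3]
negate : [5, -3]
drop   : [5]
dup    : [5, 5]
swap   : [5, 5]
swap   : [5, 5]
-      : [0]
dup    : [0, 0]
+      : [0]
dup    : [0, 0]
swap   : [0, 0]
12     : [0, 0, 12]
over   : [0, 0, 12, 0]
-      : [0, 0, 12]
rot    : [0, 12, 0]
-      : [0, 12]
drop   : [0]
negate : [0]
negate : [0]
-32    : [0, -32]
drop   : [0]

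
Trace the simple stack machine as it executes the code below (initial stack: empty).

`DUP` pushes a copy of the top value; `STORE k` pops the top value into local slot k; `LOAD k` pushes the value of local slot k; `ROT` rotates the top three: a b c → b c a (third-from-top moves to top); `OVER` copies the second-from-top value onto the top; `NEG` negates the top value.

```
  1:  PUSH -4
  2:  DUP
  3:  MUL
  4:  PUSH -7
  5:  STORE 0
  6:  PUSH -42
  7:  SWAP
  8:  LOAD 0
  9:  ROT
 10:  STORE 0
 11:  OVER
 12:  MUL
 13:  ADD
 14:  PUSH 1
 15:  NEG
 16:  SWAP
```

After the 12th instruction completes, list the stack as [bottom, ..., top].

PUSH -4  → [-4]
DUP      → [-4, -4]
MUL      → [16]
PUSH -7  → [16, -7]
STORE 0  → [16]
PUSH -42 → [16, -42]
SWAP     → [-42, 16]
LOAD 0   → [-42, 16, -7]
ROT      → [16, -7, -42]
STORE 0  → [16, -7]
OVER     → [16, -7, 16]
MUL      → [16, -112]

[16, -112]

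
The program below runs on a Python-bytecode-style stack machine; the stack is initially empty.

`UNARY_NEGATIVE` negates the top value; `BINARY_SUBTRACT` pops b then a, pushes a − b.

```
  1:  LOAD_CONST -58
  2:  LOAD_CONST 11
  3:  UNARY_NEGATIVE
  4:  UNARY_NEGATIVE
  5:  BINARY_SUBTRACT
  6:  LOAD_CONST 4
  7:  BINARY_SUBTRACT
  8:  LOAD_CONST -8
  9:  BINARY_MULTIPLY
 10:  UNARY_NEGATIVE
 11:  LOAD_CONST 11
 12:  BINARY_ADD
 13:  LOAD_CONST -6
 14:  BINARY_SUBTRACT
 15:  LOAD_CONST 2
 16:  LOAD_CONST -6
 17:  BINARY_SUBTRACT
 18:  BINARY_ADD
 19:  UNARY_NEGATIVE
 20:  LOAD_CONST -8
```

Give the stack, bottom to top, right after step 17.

[-567, 8]

LOAD_CONST -58  → [-58]
LOAD_CONST 11   → [-58, 11]
UNARY_NEGATIVE  → [-58, -11]
UNARY_NEGATIVE  → [-58, 11]
BINARY_SUBTRACT → [-69]
LOAD_CONST 4    → [-69, 4]
BINARY_SUBTRACT → [-73]
LOAD_CONST -8   → [-73, -8]
BINARY_MULTIPLY → [584]
UNARY_NEGATIVE  → [-584]
LOAD_CONST 11   → [-584, 11]
BINARY_ADD      → [-573]
LOAD_CONST -6   → [-573, -6]
BINARY_SUBTRACT → [-567]
LOAD_CONST 2    → [-567, 2]
LOAD_CONST -6   → [-567, 2, -6]
BINARY_SUBTRACT → [-567, 8]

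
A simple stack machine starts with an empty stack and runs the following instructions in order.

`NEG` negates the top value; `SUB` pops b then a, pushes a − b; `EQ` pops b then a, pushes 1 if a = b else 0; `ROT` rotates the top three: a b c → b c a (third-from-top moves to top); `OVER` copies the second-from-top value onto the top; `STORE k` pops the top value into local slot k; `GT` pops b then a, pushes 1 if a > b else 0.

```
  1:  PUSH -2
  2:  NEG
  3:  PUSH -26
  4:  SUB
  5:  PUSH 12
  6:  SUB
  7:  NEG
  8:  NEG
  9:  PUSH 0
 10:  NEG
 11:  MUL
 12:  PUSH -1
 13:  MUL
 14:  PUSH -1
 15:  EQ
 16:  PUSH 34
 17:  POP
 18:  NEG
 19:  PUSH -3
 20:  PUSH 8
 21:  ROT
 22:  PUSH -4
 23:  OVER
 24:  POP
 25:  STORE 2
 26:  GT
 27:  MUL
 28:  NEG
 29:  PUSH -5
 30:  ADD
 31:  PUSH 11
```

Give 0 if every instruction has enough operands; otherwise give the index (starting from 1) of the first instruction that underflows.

0

PUSH -2   -2
NEG       2
PUSH -26  2 -26
SUB       28
PUSH 12   28 12
SUB       16
NEG       -16
NEG       16
PUSH 0    16 0
NEG       16 0
MUL       0
PUSH -1   0 -1
MUL       0
PUSH -1   0 -1
EQ        0
PUSH 34   0 34
POP       0
NEG       0
PUSH -3   0 -3
PUSH 8    0 -3 8
ROT       -3 8 0
PUSH -4   -3 8 0 -4
OVER      -3 8 0 -4 0
POP       -3 8 0 -4
STORE 2   -3 8 0
GT        -3 1
MUL       -3
NEG       3
PUSH -5   3 -5
ADD       -2
PUSH 11   -2 11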